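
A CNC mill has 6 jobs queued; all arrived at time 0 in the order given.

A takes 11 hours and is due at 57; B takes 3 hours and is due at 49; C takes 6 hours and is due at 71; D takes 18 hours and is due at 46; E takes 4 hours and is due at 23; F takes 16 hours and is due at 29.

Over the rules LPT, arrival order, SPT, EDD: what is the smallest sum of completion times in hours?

145

LPT (decreasing processing time): D F A C E B.
D: 0→18
F: 18→34
A: 34→45
C: 45→51
E: 51→55
B: 55→58
Sum = 18+34+45+51+55+58 = 261.
FIFO (arrival order): A B C D E F.
A: 0→11
B: 11→14
C: 14→20
D: 20→38
E: 38→42
F: 42→58
Sum = 11+14+20+38+42+58 = 183.
SPT (increasing processing time): B E C A F D.
B: 0→3
E: 3→7
C: 7→13
A: 13→24
F: 24→40
D: 40→58
Sum = 3+7+13+24+40+58 = 145.
EDD (increasing due date): E F D B A C.
E: 0→4
F: 4→20
D: 20→38
B: 38→41
A: 41→52
C: 52→58
Sum = 4+20+38+41+52+58 = 213.
LPT 261, FIFO 183, SPT 145, EDD 213 → minimum 145.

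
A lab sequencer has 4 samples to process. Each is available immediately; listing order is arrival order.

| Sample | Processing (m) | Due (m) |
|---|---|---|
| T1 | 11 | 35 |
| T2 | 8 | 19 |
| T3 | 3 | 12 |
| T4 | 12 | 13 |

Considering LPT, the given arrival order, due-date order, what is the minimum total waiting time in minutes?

41

LPT (decreasing processing time): T4 T1 T2 T3.
T4: waits 0, runs 0→12
T1: waits 12, runs 12→23
T2: waits 23, runs 23→31
T3: waits 31, runs 31→34
Sum = 0+12+23+31 = 66.
FIFO (arrival order): T1 T2 T3 T4.
T1: waits 0, runs 0→11
T2: waits 11, runs 11→19
T3: waits 19, runs 19→22
T4: waits 22, runs 22→34
Sum = 0+11+19+22 = 52.
EDD (increasing due date): T3 T4 T2 T1.
T3: waits 0, runs 0→3
T4: waits 3, runs 3→15
T2: waits 15, runs 15→23
T1: waits 23, runs 23→34
Sum = 0+3+15+23 = 41.
LPT 66, FIFO 52, EDD 41 → minimum 41.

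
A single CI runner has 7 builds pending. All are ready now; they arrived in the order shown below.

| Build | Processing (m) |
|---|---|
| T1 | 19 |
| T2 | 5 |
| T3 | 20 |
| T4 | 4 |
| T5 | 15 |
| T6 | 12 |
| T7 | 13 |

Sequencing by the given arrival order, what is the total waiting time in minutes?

FIFO (arrival order): T1 T2 T3 T4 T5 T6 T7.
T1: waits 0, runs 0→19
T2: waits 19, runs 19→24
T3: waits 24, runs 24→44
T4: waits 44, runs 44→48
T5: waits 48, runs 48→63
T6: waits 63, runs 63→75
T7: waits 75, runs 75→88
Sum = 0+19+24+44+48+63+75 = 273.

273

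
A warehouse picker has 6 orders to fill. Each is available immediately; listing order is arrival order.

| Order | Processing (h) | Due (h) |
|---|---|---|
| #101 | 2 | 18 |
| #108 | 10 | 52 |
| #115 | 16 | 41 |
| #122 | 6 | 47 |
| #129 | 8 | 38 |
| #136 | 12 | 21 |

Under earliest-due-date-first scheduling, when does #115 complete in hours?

38

EDD (increasing due date): #101 #136 #129 #115 #122 #108.
#101: 0→2
#136: 2→14
#129: 14→22
#115: 22→38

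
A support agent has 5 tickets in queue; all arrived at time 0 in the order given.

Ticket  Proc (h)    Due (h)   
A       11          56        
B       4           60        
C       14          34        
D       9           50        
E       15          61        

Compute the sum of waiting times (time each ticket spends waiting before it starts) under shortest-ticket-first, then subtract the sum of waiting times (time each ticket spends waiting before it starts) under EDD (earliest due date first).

-30

SPT (increasing processing time): B D A C E.
B: waits 0, runs 0→4
D: waits 4, runs 4→13
A: waits 13, runs 13→24
C: waits 24, runs 24→38
E: waits 38, runs 38→53
Sum = 0+4+13+24+38 = 79.
EDD (increasing due date): C D A B E.
C: waits 0, runs 0→14
D: waits 14, runs 14→23
A: waits 23, runs 23→34
B: waits 34, runs 34→38
E: waits 38, runs 38→53
Sum = 0+14+23+34+38 = 109.
Difference = 79 − 109 = -30.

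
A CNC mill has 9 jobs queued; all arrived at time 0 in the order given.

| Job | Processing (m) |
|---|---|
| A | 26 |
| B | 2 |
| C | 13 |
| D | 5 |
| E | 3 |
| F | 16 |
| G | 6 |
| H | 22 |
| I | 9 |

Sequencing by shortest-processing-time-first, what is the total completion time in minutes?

SPT (increasing processing time): B E D G I C F H A.
B: 0→2
E: 2→5
D: 5→10
G: 10→16
I: 16→25
C: 25→38
F: 38→54
H: 54→76
A: 76→102
Sum = 2+5+10+16+25+38+54+76+102 = 328.

328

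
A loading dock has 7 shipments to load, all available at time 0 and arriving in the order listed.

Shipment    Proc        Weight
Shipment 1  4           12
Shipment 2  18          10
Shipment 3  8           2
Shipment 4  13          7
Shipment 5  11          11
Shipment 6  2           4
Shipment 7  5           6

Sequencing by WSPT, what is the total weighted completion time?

1273

WSPT (decreasing weight/processing-time ratio): Shipment 1 Shipment 6 Shipment 7 Shipment 5 Shipment 2 Shipment 4 Shipment 3.
Shipment 1: finishes 4, weight 12, w·C = 48
Shipment 6: finishes 6, weight 4, w·C = 24
Shipment 7: finishes 11, weight 6, w·C = 66
Shipment 5: finishes 22, weight 11, w·C = 242
Shipment 2: finishes 40, weight 10, w·C = 400
Shipment 4: finishes 53, weight 7, w·C = 371
Shipment 3: finishes 61, weight 2, w·C = 122
Sum = 48+24+66+242+400+371+122 = 1273.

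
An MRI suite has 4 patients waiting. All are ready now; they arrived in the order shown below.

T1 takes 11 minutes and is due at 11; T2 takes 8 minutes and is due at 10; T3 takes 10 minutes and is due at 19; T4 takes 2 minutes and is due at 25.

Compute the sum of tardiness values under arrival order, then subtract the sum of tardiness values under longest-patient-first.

-2

FIFO (arrival order): T1 T2 T3 T4.
T1: 0→11, due 11, tardiness 0
T2: 11→19, due 10, tardiness 9
T3: 19→29, due 19, tardiness 10
T4: 29→31, due 25, tardiness 6
Sum = 0+9+10+6 = 25.
LPT (decreasing processing time): T1 T3 T2 T4.
T1: 0→11, due 11, tardiness 0
T3: 11→21, due 19, tardiness 2
T2: 21→29, due 10, tardiness 19
T4: 29→31, due 25, tardiness 6
Sum = 0+2+19+6 = 27.
Difference = 25 − 27 = -2.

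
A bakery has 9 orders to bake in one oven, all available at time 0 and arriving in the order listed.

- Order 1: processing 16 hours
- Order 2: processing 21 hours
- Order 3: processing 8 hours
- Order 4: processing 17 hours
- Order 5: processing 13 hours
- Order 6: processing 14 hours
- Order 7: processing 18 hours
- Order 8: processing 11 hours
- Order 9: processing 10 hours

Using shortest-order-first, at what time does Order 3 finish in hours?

8

SPT (increasing processing time): Order 3 Order 9 Order 8 Order 5 Order 6 Order 1 Order 4 Order 7 Order 2.
Order 3: 0→8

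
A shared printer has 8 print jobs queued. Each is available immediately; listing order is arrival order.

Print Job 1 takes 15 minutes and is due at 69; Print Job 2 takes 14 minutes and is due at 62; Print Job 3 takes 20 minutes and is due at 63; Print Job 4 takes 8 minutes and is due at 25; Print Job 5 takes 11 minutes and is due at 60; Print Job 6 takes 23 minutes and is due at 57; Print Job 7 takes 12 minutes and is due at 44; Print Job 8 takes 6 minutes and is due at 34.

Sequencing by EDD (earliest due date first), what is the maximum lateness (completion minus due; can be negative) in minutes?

40

EDD (increasing due date): Print Job 4 Print Job 8 Print Job 7 Print Job 6 Print Job 5 Print Job 2 Print Job 3 Print Job 1.
Print Job 4: 0→8, due 25, lateness -17
Print Job 8: 8→14, due 34, lateness -20
Print Job 7: 14→26, due 44, lateness -18
Print Job 6: 26→49, due 57, lateness -8
Print Job 5: 49→60, due 60, lateness 0
Print Job 2: 60→74, due 62, lateness 12
Print Job 3: 74→94, due 63, lateness 31
Print Job 1: 94→109, due 69, lateness 40
Maximum = 40.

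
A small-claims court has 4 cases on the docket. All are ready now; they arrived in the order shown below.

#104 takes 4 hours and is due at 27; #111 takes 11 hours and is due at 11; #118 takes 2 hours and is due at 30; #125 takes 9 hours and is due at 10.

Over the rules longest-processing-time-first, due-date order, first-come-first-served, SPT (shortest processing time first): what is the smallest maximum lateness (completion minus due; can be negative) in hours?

9

LPT (decreasing processing time): #111 #125 #104 #118.
#111: 0→11, due 11, lateness 0
#125: 11→20, due 10, lateness 10
#104: 20→24, due 27, lateness -3
#118: 24→26, due 30, lateness -4
Maximum = 10.
EDD (increasing due date): #125 #111 #104 #118.
#125: 0→9, due 10, lateness -1
#111: 9→20, due 11, lateness 9
#104: 20→24, due 27, lateness -3
#118: 24→26, due 30, lateness -4
Maximum = 9.
FIFO (arrival order): #104 #111 #118 #125.
#104: 0→4, due 27, lateness -23
#111: 4→15, due 11, lateness 4
#118: 15→17, due 30, lateness -13
#125: 17→26, due 10, lateness 16
Maximum = 16.
SPT (increasing processing time): #118 #104 #125 #111.
#118: 0→2, due 30, lateness -28
#104: 2→6, due 27, lateness -21
#125: 6→15, due 10, lateness 5
#111: 15→26, due 11, lateness 15
Maximum = 15.
LPT 10, EDD 9, FIFO 16, SPT 15 → minimum 9.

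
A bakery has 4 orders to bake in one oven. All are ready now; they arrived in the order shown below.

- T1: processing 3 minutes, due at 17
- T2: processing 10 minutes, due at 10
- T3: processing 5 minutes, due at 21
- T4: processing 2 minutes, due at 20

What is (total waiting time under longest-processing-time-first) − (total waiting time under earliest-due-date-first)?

5

LPT (decreasing processing time): T2 T3 T1 T4.
T2: waits 0, runs 0→10
T3: waits 10, runs 10→15
T1: waits 15, runs 15→18
T4: waits 18, runs 18→20
Sum = 0+10+15+18 = 43.
EDD (increasing due date): T2 T1 T4 T3.
T2: waits 0, runs 0→10
T1: waits 10, runs 10→13
T4: waits 13, runs 13→15
T3: waits 15, runs 15→20
Sum = 0+10+13+15 = 38.
Difference = 43 − 38 = 5.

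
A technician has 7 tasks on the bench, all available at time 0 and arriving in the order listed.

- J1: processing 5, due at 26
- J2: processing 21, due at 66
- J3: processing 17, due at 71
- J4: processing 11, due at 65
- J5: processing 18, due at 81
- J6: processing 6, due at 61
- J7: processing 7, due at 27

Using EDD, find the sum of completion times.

EDD (increasing due date): J1 J7 J6 J4 J2 J3 J5.
J1: 0→5
J7: 5→12
J6: 12→18
J4: 18→29
J2: 29→50
J3: 50→67
J5: 67→85
Sum = 5+12+18+29+50+67+85 = 266.

266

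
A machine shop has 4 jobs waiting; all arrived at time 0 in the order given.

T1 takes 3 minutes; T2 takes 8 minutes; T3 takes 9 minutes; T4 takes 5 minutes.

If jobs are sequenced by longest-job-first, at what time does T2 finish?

17

LPT (decreasing processing time): T3 T2 T4 T1.
T3: 0→9
T2: 9→17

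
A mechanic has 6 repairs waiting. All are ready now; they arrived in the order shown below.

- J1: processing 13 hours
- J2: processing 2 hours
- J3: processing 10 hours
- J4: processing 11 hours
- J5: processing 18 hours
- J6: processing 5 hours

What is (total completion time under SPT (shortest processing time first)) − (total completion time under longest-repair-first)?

-105

SPT (increasing processing time): J2 J6 J3 J4 J1 J5.
J2: 0→2
J6: 2→7
J3: 7→17
J4: 17→28
J1: 28→41
J5: 41→59
Sum = 2+7+17+28+41+59 = 154.
LPT (decreasing processing time): J5 J1 J4 J3 J6 J2.
J5: 0→18
J1: 18→31
J4: 31→42
J3: 42→52
J6: 52→57
J2: 57→59
Sum = 18+31+42+52+57+59 = 259.
Difference = 154 − 259 = -105.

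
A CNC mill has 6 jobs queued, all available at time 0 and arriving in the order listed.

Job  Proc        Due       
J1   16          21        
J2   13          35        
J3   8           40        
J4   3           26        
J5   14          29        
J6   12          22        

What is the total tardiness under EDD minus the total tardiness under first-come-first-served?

-7

EDD (increasing due date): J1 J6 J4 J5 J2 J3.
J1: 0→16, due 21, tardiness 0
J6: 16→28, due 22, tardiness 6
J4: 28→31, due 26, tardiness 5
J5: 31→45, due 29, tardiness 16
J2: 45→58, due 35, tardiness 23
J3: 58→66, due 40, tardiness 26
Sum = 0+6+5+16+23+26 = 76.
FIFO (arrival order): J1 J2 J3 J4 J5 J6.
J1: 0→16, due 21, tardiness 0
J2: 16→29, due 35, tardiness 0
J3: 29→37, due 40, tardiness 0
J4: 37→40, due 26, tardiness 14
J5: 40→54, due 29, tardiness 25
J6: 54→66, due 22, tardiness 44
Sum = 0+0+0+14+25+44 = 83.
Difference = 76 − 83 = -7.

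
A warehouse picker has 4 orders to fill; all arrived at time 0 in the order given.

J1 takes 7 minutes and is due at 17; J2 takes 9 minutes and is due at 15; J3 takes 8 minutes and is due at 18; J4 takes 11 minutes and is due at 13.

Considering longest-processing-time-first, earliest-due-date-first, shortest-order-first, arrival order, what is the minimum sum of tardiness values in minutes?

LPT (decreasing processing time): J4 J2 J3 J1.
J4: 0→11, due 13, tardiness 0
J2: 11→20, due 15, tardiness 5
J3: 20→28, due 18, tardiness 10
J1: 28→35, due 17, tardiness 18
Sum = 0+5+10+18 = 33.
EDD (increasing due date): J4 J2 J1 J3.
J4: 0→11, due 13, tardiness 0
J2: 11→20, due 15, tardiness 5
J1: 20→27, due 17, tardiness 10
J3: 27→35, due 18, tardiness 17
Sum = 0+5+10+17 = 32.
SPT (increasing processing time): J1 J3 J2 J4.
J1: 0→7, due 17, tardiness 0
J3: 7→15, due 18, tardiness 0
J2: 15→24, due 15, tardiness 9
J4: 24→35, due 13, tardiness 22
Sum = 0+0+9+22 = 31.
FIFO (arrival order): J1 J2 J3 J4.
J1: 0→7, due 17, tardiness 0
J2: 7→16, due 15, tardiness 1
J3: 16→24, due 18, tardiness 6
J4: 24→35, due 13, tardiness 22
Sum = 0+1+6+22 = 29.
LPT 33, EDD 32, SPT 31, FIFO 29 → minimum 29.

29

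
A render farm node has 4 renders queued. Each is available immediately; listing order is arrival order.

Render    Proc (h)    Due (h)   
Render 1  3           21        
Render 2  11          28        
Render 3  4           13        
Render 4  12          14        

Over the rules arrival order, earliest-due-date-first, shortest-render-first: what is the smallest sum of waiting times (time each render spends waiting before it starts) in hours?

FIFO (arrival order): Render 1 Render 2 Render 3 Render 4.
Render 1: waits 0, runs 0→3
Render 2: waits 3, runs 3→14
Render 3: waits 14, runs 14→18
Render 4: waits 18, runs 18→30
Sum = 0+3+14+18 = 35.
EDD (increasing due date): Render 3 Render 4 Render 1 Render 2.
Render 3: waits 0, runs 0→4
Render 4: waits 4, runs 4→16
Render 1: waits 16, runs 16→19
Render 2: waits 19, runs 19→30
Sum = 0+4+16+19 = 39.
SPT (increasing processing time): Render 1 Render 3 Render 2 Render 4.
Render 1: waits 0, runs 0→3
Render 3: waits 3, runs 3→7
Render 2: waits 7, runs 7→18
Render 4: waits 18, runs 18→30
Sum = 0+3+7+18 = 28.
FIFO 35, EDD 39, SPT 28 → minimum 28.

28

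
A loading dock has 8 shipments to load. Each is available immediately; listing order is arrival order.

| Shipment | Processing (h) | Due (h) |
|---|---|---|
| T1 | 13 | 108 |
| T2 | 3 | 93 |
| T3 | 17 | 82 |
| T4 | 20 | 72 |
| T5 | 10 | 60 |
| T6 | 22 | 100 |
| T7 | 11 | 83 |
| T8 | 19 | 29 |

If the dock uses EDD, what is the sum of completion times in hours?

EDD (increasing due date): T8 T5 T4 T3 T7 T2 T6 T1.
T8: 0→19
T5: 19→29
T4: 29→49
T3: 49→66
T7: 66→77
T2: 77→80
T6: 80→102
T1: 102→115
Sum = 19+29+49+66+77+80+102+115 = 537.

537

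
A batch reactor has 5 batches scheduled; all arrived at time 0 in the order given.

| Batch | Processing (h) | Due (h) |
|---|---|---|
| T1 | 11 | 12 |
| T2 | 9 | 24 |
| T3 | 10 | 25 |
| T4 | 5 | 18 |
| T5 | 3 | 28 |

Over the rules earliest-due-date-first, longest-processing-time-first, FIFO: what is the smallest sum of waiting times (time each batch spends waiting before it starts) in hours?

87

EDD (increasing due date): T1 T4 T2 T3 T5.
T1: waits 0, runs 0→11
T4: waits 11, runs 11→16
T2: waits 16, runs 16→25
T3: waits 25, runs 25→35
T5: waits 35, runs 35→38
Sum = 0+11+16+25+35 = 87.
LPT (decreasing processing time): T1 T3 T2 T4 T5.
T1: waits 0, runs 0→11
T3: waits 11, runs 11→21
T2: waits 21, runs 21→30
T4: waits 30, runs 30→35
T5: waits 35, runs 35→38
Sum = 0+11+21+30+35 = 97.
FIFO (arrival order): T1 T2 T3 T4 T5.
T1: waits 0, runs 0→11
T2: waits 11, runs 11→20
T3: waits 20, runs 20→30
T4: waits 30, runs 30→35
T5: waits 35, runs 35→38
Sum = 0+11+20+30+35 = 96.
EDD 87, LPT 97, FIFO 96 → minimum 87.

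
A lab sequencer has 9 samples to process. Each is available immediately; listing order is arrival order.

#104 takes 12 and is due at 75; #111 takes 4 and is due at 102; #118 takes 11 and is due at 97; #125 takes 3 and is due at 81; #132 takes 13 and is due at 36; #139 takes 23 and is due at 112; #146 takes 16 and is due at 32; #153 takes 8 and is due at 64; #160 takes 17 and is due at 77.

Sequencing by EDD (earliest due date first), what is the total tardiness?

EDD (increasing due date): #146 #132 #153 #104 #160 #125 #118 #111 #139.
#146: 0→16, due 32, tardiness 0
#132: 16→29, due 36, tardiness 0
#153: 29→37, due 64, tardiness 0
#104: 37→49, due 75, tardiness 0
#160: 49→66, due 77, tardiness 0
#125: 66→69, due 81, tardiness 0
#118: 69→80, due 97, tardiness 0
#111: 80→84, due 102, tardiness 0
#139: 84→107, due 112, tardiness 0
Sum = 0+0+0+0+0+0+0+0+0 = 0.

0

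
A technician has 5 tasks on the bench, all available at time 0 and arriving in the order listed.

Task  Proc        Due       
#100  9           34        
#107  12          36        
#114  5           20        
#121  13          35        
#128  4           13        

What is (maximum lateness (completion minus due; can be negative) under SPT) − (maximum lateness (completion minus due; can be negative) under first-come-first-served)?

-22

SPT (increasing processing time): #128 #114 #100 #107 #121.
#128: 0→4, due 13, lateness -9
#114: 4→9, due 20, lateness -11
#100: 9→18, due 34, lateness -16
#107: 18→30, due 36, lateness -6
#121: 30→43, due 35, lateness 8
Maximum = 8.
FIFO (arrival order): #100 #107 #114 #121 #128.
#100: 0→9, due 34, lateness -25
#107: 9→21, due 36, lateness -15
#114: 21→26, due 20, lateness 6
#121: 26→39, due 35, lateness 4
#128: 39→43, due 13, lateness 30
Maximum = 30.
Difference = 8 − 30 = -22.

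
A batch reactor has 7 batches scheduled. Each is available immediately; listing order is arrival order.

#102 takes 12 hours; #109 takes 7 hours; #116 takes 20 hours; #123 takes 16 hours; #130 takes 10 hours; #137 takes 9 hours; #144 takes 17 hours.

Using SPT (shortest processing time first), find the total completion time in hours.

303

SPT (increasing processing time): #109 #137 #130 #102 #123 #144 #116.
#109: 0→7
#137: 7→16
#130: 16→26
#102: 26→38
#123: 38→54
#144: 54→71
#116: 71→91
Sum = 7+16+26+38+54+71+91 = 303.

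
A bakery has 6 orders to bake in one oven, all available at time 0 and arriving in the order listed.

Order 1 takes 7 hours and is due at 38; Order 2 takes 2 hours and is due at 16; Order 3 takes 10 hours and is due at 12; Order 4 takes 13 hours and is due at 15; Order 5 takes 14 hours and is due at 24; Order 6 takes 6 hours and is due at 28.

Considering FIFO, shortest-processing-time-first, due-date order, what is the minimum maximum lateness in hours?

17

FIFO (arrival order): Order 1 Order 2 Order 3 Order 4 Order 5 Order 6.
Order 1: 0→7, due 38, lateness -31
Order 2: 7→9, due 16, lateness -7
Order 3: 9→19, due 12, lateness 7
Order 4: 19→32, due 15, lateness 17
Order 5: 32→46, due 24, lateness 22
Order 6: 46→52, due 28, lateness 24
Maximum = 24.
SPT (increasing processing time): Order 2 Order 6 Order 1 Order 3 Order 4 Order 5.
Order 2: 0→2, due 16, lateness -14
Order 6: 2→8, due 28, lateness -20
Order 1: 8→15, due 38, lateness -23
Order 3: 15→25, due 12, lateness 13
Order 4: 25→38, due 15, lateness 23
Order 5: 38→52, due 24, lateness 28
Maximum = 28.
EDD (increasing due date): Order 3 Order 4 Order 2 Order 5 Order 6 Order 1.
Order 3: 0→10, due 12, lateness -2
Order 4: 10→23, due 15, lateness 8
Order 2: 23→25, due 16, lateness 9
Order 5: 25→39, due 24, lateness 15
Order 6: 39→45, due 28, lateness 17
Order 1: 45→52, due 38, lateness 14
Maximum = 17.
FIFO 24, SPT 28, EDD 17 → minimum 17.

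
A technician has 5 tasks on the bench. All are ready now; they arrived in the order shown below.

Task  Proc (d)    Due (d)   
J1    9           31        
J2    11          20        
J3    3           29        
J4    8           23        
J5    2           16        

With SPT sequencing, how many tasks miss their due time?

1

SPT (increasing processing time): J5 J3 J4 J1 J2.
J5: 0→2, due 16, tardiness 0
J3: 2→5, due 29, tardiness 0
J4: 5→13, due 23, tardiness 0
J1: 13→22, due 31, tardiness 0
J2: 22→33, due 20, tardiness 13
Late tasks: 1.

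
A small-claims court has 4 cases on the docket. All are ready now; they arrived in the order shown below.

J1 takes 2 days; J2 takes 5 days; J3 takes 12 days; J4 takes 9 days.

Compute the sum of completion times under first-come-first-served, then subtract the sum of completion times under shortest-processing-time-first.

3

FIFO (arrival order): J1 J2 J3 J4.
J1: 0→2
J2: 2→7
J3: 7→19
J4: 19→28
Sum = 2+7+19+28 = 56.
SPT (increasing processing time): J1 J2 J4 J3.
J1: 0→2
J2: 2→7
J4: 7→16
J3: 16→28
Sum = 2+7+16+28 = 53.
Difference = 56 − 53 = 3.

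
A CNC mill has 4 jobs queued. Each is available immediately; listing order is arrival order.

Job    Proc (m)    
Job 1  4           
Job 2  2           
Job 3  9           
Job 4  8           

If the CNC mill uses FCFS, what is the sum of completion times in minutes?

48

FIFO (arrival order): Job 1 Job 2 Job 3 Job 4.
Job 1: 0→4
Job 2: 4→6
Job 3: 6→15
Job 4: 15→23
Sum = 4+6+15+23 = 48.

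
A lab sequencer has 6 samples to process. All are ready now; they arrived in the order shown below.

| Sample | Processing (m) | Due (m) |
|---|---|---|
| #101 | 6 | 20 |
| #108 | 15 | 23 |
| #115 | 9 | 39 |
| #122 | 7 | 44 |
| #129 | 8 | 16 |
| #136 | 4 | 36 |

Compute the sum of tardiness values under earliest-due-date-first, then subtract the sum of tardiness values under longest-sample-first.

-40

EDD (increasing due date): #129 #101 #108 #136 #115 #122.
#129: 0→8, due 16, tardiness 0
#101: 8→14, due 20, tardiness 0
#108: 14→29, due 23, tardiness 6
#136: 29→33, due 36, tardiness 0
#115: 33→42, due 39, tardiness 3
#122: 42→49, due 44, tardiness 5
Sum = 0+0+6+0+3+5 = 14.
LPT (decreasing processing time): #108 #115 #129 #122 #101 #136.
#108: 0→15, due 23, tardiness 0
#115: 15→24, due 39, tardiness 0
#129: 24→32, due 16, tardiness 16
#122: 32→39, due 44, tardiness 0
#101: 39→45, due 20, tardiness 25
#136: 45→49, due 36, tardiness 13
Sum = 0+0+16+0+25+13 = 54.
Difference = 14 − 54 = -40.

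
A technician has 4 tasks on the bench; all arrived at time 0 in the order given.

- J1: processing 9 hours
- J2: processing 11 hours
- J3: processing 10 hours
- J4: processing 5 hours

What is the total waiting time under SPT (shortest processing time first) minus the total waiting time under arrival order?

-16

SPT (increasing processing time): J4 J1 J3 J2.
J4: waits 0, runs 0→5
J1: waits 5, runs 5→14
J3: waits 14, runs 14→24
J2: waits 24, runs 24→35
Sum = 0+5+14+24 = 43.
FIFO (arrival order): J1 J2 J3 J4.
J1: waits 0, runs 0→9
J2: waits 9, runs 9→20
J3: waits 20, runs 20→30
J4: waits 30, runs 30→35
Sum = 0+9+20+30 = 59.
Difference = 43 − 59 = -16.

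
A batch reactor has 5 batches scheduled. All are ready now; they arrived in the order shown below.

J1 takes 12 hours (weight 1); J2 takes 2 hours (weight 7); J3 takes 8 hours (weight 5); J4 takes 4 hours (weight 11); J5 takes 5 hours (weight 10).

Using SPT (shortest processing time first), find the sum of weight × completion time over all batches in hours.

SPT (increasing processing time): J2 J4 J5 J3 J1.
J2: finishes 2, weight 7, w·C = 14
J4: finishes 6, weight 11, w·C = 66
J5: finishes 11, weight 10, w·C = 110
J3: finishes 19, weight 5, w·C = 95
J1: finishes 31, weight 1, w·C = 31
Sum = 14+66+110+95+31 = 316.

316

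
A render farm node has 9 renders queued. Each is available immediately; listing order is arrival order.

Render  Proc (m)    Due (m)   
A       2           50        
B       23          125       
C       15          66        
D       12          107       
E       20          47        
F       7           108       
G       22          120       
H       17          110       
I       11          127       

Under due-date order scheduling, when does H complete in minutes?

73

EDD (increasing due date): E A C D F H G B I.
E: 0→20
A: 20→22
C: 22→37
D: 37→49
F: 49→56
H: 56→73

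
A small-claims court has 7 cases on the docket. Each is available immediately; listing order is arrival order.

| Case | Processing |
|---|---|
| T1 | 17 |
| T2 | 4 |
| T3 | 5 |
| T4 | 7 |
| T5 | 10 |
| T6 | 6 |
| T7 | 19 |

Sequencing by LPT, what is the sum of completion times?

345

LPT (decreasing processing time): T7 T1 T5 T4 T6 T3 T2.
T7: 0→19
T1: 19→36
T5: 36→46
T4: 46→53
T6: 53→59
T3: 59→64
T2: 64→68
Sum = 19+36+46+53+59+64+68 = 345.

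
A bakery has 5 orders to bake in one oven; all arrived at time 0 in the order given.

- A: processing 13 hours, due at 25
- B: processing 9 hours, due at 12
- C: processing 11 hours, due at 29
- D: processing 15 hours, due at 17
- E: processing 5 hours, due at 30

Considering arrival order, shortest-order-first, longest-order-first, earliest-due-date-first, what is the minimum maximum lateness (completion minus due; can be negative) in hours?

23

FIFO (arrival order): A B C D E.
A: 0→13, due 25, lateness -12
B: 13→22, due 12, lateness 10
C: 22→33, due 29, lateness 4
D: 33→48, due 17, lateness 31
E: 48→53, due 30, lateness 23
Maximum = 31.
SPT (increasing processing time): E B C A D.
E: 0→5, due 30, lateness -25
B: 5→14, due 12, lateness 2
C: 14→25, due 29, lateness -4
A: 25→38, due 25, lateness 13
D: 38→53, due 17, lateness 36
Maximum = 36.
LPT (decreasing processing time): D A C B E.
D: 0→15, due 17, lateness -2
A: 15→28, due 25, lateness 3
C: 28→39, due 29, lateness 10
B: 39→48, due 12, lateness 36
E: 48→53, due 30, lateness 23
Maximum = 36.
EDD (increasing due date): B D A C E.
B: 0→9, due 12, lateness -3
D: 9→24, due 17, lateness 7
A: 24→37, due 25, lateness 12
C: 37→48, due 29, lateness 19
E: 48→53, due 30, lateness 23
Maximum = 23.
FIFO 31, SPT 36, LPT 36, EDD 23 → minimum 23.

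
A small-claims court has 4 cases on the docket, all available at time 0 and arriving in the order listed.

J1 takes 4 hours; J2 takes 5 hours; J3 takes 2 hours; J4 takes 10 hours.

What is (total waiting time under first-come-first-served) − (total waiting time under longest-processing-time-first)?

-20

FIFO (arrival order): J1 J2 J3 J4.
J1: waits 0, runs 0→4
J2: waits 4, runs 4→9
J3: waits 9, runs 9→11
J4: waits 11, runs 11→21
Sum = 0+4+9+11 = 24.
LPT (decreasing processing time): J4 J2 J1 J3.
J4: waits 0, runs 0→10
J2: waits 10, runs 10→15
J1: waits 15, runs 15→19
J3: waits 19, runs 19→21
Sum = 0+10+15+19 = 44.
Difference = 24 − 44 = -20.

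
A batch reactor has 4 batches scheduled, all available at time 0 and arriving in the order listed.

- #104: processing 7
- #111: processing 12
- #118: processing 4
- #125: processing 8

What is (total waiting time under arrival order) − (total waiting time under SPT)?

15

FIFO (arrival order): #104 #111 #118 #125.
#104: waits 0, runs 0→7
#111: waits 7, runs 7→19
#118: waits 19, runs 19→23
#125: waits 23, runs 23→31
Sum = 0+7+19+23 = 49.
SPT (increasing processing time): #118 #104 #125 #111.
#118: waits 0, runs 0→4
#104: waits 4, runs 4→11
#125: waits 11, runs 11→19
#111: waits 19, runs 19→31
Sum = 0+4+11+19 = 34.
Difference = 49 − 34 = 15.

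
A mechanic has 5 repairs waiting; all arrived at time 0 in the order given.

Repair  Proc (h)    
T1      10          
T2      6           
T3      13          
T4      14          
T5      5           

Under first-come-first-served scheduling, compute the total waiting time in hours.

98

FIFO (arrival order): T1 T2 T3 T4 T5.
T1: waits 0, runs 0→10
T2: waits 10, runs 10→16
T3: waits 16, runs 16→29
T4: waits 29, runs 29→43
T5: waits 43, runs 43→48
Sum = 0+10+16+29+43 = 98.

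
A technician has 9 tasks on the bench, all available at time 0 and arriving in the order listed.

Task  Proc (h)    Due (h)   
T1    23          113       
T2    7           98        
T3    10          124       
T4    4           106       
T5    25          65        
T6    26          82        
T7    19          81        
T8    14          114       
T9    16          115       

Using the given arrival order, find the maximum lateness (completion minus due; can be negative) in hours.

33

FIFO (arrival order): T1 T2 T3 T4 T5 T6 T7 T8 T9.
T1: 0→23, due 113, lateness -90
T2: 23→30, due 98, lateness -68
T3: 30→40, due 124, lateness -84
T4: 40→44, due 106, lateness -62
T5: 44→69, due 65, lateness 4
T6: 69→95, due 82, lateness 13
T7: 95→114, due 81, lateness 33
T8: 114→128, due 114, lateness 14
T9: 128→144, due 115, lateness 29
Maximum = 33.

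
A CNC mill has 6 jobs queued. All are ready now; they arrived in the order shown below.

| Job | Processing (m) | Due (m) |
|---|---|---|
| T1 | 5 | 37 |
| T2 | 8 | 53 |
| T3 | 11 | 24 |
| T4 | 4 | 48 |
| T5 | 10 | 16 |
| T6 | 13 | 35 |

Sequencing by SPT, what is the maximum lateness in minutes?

SPT (increasing processing time): T4 T1 T2 T5 T3 T6.
T4: 0→4, due 48, lateness -44
T1: 4→9, due 37, lateness -28
T2: 9→17, due 53, lateness -36
T5: 17→27, due 16, lateness 11
T3: 27→38, due 24, lateness 14
T6: 38→51, due 35, lateness 16
Maximum = 16.

16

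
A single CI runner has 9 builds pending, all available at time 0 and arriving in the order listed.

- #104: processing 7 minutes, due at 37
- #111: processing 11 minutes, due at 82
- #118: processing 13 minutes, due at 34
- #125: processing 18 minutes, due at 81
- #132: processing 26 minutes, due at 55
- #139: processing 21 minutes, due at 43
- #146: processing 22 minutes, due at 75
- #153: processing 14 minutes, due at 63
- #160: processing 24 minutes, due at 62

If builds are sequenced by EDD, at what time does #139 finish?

EDD (increasing due date): #118 #104 #139 #132 #160 #153 #146 #125 #111.
#118: 0→13
#104: 13→20
#139: 20→41

41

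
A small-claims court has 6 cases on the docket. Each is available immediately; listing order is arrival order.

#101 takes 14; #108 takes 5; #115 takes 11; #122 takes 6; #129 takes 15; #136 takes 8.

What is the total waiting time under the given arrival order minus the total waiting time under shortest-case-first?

FIFO (arrival order): #101 #108 #115 #122 #129 #136.
#101: waits 0, runs 0→14
#108: waits 14, runs 14→19
#115: waits 19, runs 19→30
#122: waits 30, runs 30→36
#129: waits 36, runs 36→51
#136: waits 51, runs 51→59
Sum = 0+14+19+30+36+51 = 150.
SPT (increasing processing time): #108 #122 #136 #115 #101 #129.
#108: waits 0, runs 0→5
#122: waits 5, runs 5→11
#136: waits 11, runs 11→19
#115: waits 19, runs 19→30
#101: waits 30, runs 30→44
#129: waits 44, runs 44→59
Sum = 0+5+11+19+30+44 = 109.
Difference = 150 − 109 = 41.

41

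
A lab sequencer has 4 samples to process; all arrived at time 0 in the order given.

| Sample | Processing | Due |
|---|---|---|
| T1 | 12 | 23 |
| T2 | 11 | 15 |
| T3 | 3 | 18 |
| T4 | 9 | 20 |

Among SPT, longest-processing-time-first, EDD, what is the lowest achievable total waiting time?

SPT (increasing processing time): T3 T4 T2 T1.
T3: waits 0, runs 0→3
T4: waits 3, runs 3→12
T2: waits 12, runs 12→23
T1: waits 23, runs 23→35
Sum = 0+3+12+23 = 38.
LPT (decreasing processing time): T1 T2 T4 T3.
T1: waits 0, runs 0→12
T2: waits 12, runs 12→23
T4: waits 23, runs 23→32
T3: waits 32, runs 32→35
Sum = 0+12+23+32 = 67.
EDD (increasing due date): T2 T3 T4 T1.
T2: waits 0, runs 0→11
T3: waits 11, runs 11→14
T4: waits 14, runs 14→23
T1: waits 23, runs 23→35
Sum = 0+11+14+23 = 48.
SPT 38, LPT 67, EDD 48 → minimum 38.

38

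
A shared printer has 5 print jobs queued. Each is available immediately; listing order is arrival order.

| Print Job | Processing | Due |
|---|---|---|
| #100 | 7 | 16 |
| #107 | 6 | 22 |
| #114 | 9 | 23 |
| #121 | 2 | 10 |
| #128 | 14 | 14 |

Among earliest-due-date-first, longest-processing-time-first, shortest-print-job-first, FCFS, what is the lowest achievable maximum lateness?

15

EDD (increasing due date): #121 #128 #100 #107 #114.
#121: 0→2, due 10, lateness -8
#128: 2→16, due 14, lateness 2
#100: 16→23, due 16, lateness 7
#107: 23→29, due 22, lateness 7
#114: 29→38, due 23, lateness 15
Maximum = 15.
LPT (decreasing processing time): #128 #114 #100 #107 #121.
#128: 0→14, due 14, lateness 0
#114: 14→23, due 23, lateness 0
#100: 23→30, due 16, lateness 14
#107: 30→36, due 22, lateness 14
#121: 36→38, due 10, lateness 28
Maximum = 28.
SPT (increasing processing time): #121 #107 #100 #114 #128.
#121: 0→2, due 10, lateness -8
#107: 2→8, due 22, lateness -14
#100: 8→15, due 16, lateness -1
#114: 15→24, due 23, lateness 1
#128: 24→38, due 14, lateness 24
Maximum = 24.
FIFO (arrival order): #100 #107 #114 #121 #128.
#100: 0→7, due 16, lateness -9
#107: 7→13, due 22, lateness -9
#114: 13→22, due 23, lateness -1
#121: 22→24, due 10, lateness 14
#128: 24→38, due 14, lateness 24
Maximum = 24.
EDD 15, LPT 28, SPT 24, FIFO 24 → minimum 15.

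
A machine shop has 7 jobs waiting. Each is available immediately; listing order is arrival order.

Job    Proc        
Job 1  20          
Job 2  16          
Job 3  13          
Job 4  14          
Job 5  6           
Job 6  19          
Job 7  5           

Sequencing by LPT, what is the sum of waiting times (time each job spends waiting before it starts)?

LPT (decreasing processing time): Job 1 Job 6 Job 2 Job 4 Job 3 Job 5 Job 7.
Job 1: waits 0, runs 0→20
Job 6: waits 20, runs 20→39
Job 2: waits 39, runs 39→55
Job 4: waits 55, runs 55→69
Job 3: waits 69, runs 69→82
Job 5: waits 82, runs 82→88
Job 7: waits 88, runs 88→93
Sum = 0+20+39+55+69+82+88 = 353.

353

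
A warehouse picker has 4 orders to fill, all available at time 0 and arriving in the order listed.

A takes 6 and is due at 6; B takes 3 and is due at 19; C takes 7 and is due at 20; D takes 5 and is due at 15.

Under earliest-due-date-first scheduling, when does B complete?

EDD (increasing due date): A D B C.
A: 0→6
D: 6→11
B: 11→14

14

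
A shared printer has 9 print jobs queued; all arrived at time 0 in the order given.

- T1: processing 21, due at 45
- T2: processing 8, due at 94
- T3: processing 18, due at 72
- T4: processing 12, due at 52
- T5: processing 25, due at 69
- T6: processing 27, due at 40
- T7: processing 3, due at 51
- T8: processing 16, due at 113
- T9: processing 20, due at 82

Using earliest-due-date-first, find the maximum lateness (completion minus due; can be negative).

EDD (increasing due date): T6 T1 T7 T4 T5 T3 T9 T2 T8.
T6: 0→27, due 40, lateness -13
T1: 27→48, due 45, lateness 3
T7: 48→51, due 51, lateness 0
T4: 51→63, due 52, lateness 11
T5: 63→88, due 69, lateness 19
T3: 88→106, due 72, lateness 34
T9: 106→126, due 82, lateness 44
T2: 126→134, due 94, lateness 40
T8: 134→150, due 113, lateness 37
Maximum = 44.

44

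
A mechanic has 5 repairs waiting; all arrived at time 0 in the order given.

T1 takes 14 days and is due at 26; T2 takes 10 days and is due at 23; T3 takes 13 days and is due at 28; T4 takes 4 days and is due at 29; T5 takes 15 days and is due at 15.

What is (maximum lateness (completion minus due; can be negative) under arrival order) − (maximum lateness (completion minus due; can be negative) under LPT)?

12

FIFO (arrival order): T1 T2 T3 T4 T5.
T1: 0→14, due 26, lateness -12
T2: 14→24, due 23, lateness 1
T3: 24→37, due 28, lateness 9
T4: 37→41, due 29, lateness 12
T5: 41→56, due 15, lateness 41
Maximum = 41.
LPT (decreasing processing time): T5 T1 T3 T2 T4.
T5: 0→15, due 15, lateness 0
T1: 15→29, due 26, lateness 3
T3: 29→42, due 28, lateness 14
T2: 42→52, due 23, lateness 29
T4: 52→56, due 29, lateness 27
Maximum = 29.
Difference = 41 − 29 = 12.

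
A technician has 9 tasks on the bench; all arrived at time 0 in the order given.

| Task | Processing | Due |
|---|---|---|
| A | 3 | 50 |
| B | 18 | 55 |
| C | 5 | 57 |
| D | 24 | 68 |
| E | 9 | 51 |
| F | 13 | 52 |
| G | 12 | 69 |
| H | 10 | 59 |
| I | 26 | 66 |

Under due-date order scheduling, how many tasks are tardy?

3

EDD (increasing due date): A E F B C H I D G.
A: 0→3, due 50, tardiness 0
E: 3→12, due 51, tardiness 0
F: 12→25, due 52, tardiness 0
B: 25→43, due 55, tardiness 0
C: 43→48, due 57, tardiness 0
H: 48→58, due 59, tardiness 0
I: 58→84, due 66, tardiness 18
D: 84→108, due 68, tardiness 40
G: 108→120, due 69, tardiness 51
Late tasks: 3.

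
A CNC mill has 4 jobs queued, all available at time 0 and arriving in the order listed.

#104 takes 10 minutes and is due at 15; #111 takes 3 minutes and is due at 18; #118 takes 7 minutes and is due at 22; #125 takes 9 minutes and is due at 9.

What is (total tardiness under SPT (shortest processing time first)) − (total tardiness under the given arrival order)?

SPT (increasing processing time): #111 #118 #125 #104.
#111: 0→3, due 18, tardiness 0
#118: 3→10, due 22, tardiness 0
#125: 10→19, due 9, tardiness 10
#104: 19→29, due 15, tardiness 14
Sum = 0+0+10+14 = 24.
FIFO (arrival order): #104 #111 #118 #125.
#104: 0→10, due 15, tardiness 0
#111: 10→13, due 18, tardiness 0
#118: 13→20, due 22, tardiness 0
#125: 20→29, due 9, tardiness 20
Sum = 0+0+0+20 = 20.
Difference = 24 − 20 = 4.

4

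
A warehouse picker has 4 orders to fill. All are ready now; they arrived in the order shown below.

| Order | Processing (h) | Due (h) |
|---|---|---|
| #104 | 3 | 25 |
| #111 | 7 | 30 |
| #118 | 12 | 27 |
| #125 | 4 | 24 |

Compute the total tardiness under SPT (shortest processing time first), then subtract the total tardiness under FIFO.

SPT (increasing processing time): #104 #125 #111 #118.
#104: 0→3, due 25, tardiness 0
#125: 3→7, due 24, tardiness 0
#111: 7→14, due 30, tardiness 0
#118: 14→26, due 27, tardiness 0
Sum = 0+0+0+0 = 0.
FIFO (arrival order): #104 #111 #118 #125.
#104: 0→3, due 25, tardiness 0
#111: 3→10, due 30, tardiness 0
#118: 10→22, due 27, tardiness 0
#125: 22→26, due 24, tardiness 2
Sum = 0+0+0+2 = 2.
Difference = 0 − 2 = -2.

-2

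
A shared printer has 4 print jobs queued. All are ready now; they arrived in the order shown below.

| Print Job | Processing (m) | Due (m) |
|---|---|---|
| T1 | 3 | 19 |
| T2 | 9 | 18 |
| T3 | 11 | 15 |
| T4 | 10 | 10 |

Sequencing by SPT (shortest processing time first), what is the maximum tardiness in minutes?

18

SPT (increasing processing time): T1 T2 T4 T3.
T1: 0→3, due 19, tardiness 0
T2: 3→12, due 18, tardiness 0
T4: 12→22, due 10, tardiness 12
T3: 22→33, due 15, tardiness 18
Maximum = 18.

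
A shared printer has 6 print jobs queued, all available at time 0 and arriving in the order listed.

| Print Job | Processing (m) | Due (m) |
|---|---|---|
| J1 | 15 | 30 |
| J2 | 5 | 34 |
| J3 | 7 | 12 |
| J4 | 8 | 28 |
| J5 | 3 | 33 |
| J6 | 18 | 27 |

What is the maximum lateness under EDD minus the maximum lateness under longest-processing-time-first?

EDD (increasing due date): J3 J6 J4 J1 J5 J2.
J3: 0→7, due 12, lateness -5
J6: 7→25, due 27, lateness -2
J4: 25→33, due 28, lateness 5
J1: 33→48, due 30, lateness 18
J5: 48→51, due 33, lateness 18
J2: 51→56, due 34, lateness 22
Maximum = 22.
LPT (decreasing processing time): J6 J1 J4 J3 J2 J5.
J6: 0→18, due 27, lateness -9
J1: 18→33, due 30, lateness 3
J4: 33→41, due 28, lateness 13
J3: 41→48, due 12, lateness 36
J2: 48→53, due 34, lateness 19
J5: 53→56, due 33, lateness 23
Maximum = 36.
Difference = 22 − 36 = -14.

-14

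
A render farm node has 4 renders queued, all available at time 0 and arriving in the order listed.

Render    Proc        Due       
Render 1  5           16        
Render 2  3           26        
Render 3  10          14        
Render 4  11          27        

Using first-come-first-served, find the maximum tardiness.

FIFO (arrival order): Render 1 Render 2 Render 3 Render 4.
Render 1: 0→5, due 16, tardiness 0
Render 2: 5→8, due 26, tardiness 0
Render 3: 8→18, due 14, tardiness 4
Render 4: 18→29, due 27, tardiness 2
Maximum = 4.

4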